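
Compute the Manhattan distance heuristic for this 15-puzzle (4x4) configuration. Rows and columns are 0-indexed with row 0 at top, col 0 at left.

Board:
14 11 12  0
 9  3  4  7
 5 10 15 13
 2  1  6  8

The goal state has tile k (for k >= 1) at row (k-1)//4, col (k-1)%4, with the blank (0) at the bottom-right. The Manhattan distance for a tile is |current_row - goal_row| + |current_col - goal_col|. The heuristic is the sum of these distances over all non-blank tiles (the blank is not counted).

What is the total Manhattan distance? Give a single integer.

Answer: 35

Derivation:
Tile 14: at (0,0), goal (3,1), distance |0-3|+|0-1| = 4
Tile 11: at (0,1), goal (2,2), distance |0-2|+|1-2| = 3
Tile 12: at (0,2), goal (2,3), distance |0-2|+|2-3| = 3
Tile 9: at (1,0), goal (2,0), distance |1-2|+|0-0| = 1
Tile 3: at (1,1), goal (0,2), distance |1-0|+|1-2| = 2
Tile 4: at (1,2), goal (0,3), distance |1-0|+|2-3| = 2
Tile 7: at (1,3), goal (1,2), distance |1-1|+|3-2| = 1
Tile 5: at (2,0), goal (1,0), distance |2-1|+|0-0| = 1
Tile 10: at (2,1), goal (2,1), distance |2-2|+|1-1| = 0
Tile 15: at (2,2), goal (3,2), distance |2-3|+|2-2| = 1
Tile 13: at (2,3), goal (3,0), distance |2-3|+|3-0| = 4
Tile 2: at (3,0), goal (0,1), distance |3-0|+|0-1| = 4
Tile 1: at (3,1), goal (0,0), distance |3-0|+|1-0| = 4
Tile 6: at (3,2), goal (1,1), distance |3-1|+|2-1| = 3
Tile 8: at (3,3), goal (1,3), distance |3-1|+|3-3| = 2
Sum: 4 + 3 + 3 + 1 + 2 + 2 + 1 + 1 + 0 + 1 + 4 + 4 + 4 + 3 + 2 = 35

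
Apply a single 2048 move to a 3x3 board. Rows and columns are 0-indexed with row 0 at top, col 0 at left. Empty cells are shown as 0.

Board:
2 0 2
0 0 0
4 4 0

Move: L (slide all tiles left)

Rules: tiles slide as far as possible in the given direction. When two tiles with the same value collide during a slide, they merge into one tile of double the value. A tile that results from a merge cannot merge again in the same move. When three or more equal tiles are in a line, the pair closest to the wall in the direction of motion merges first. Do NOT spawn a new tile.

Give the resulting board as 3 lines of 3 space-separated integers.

Answer: 4 0 0
0 0 0
8 0 0

Derivation:
Slide left:
row 0: [2, 0, 2] -> [4, 0, 0]
row 1: [0, 0, 0] -> [0, 0, 0]
row 2: [4, 4, 0] -> [8, 0, 0]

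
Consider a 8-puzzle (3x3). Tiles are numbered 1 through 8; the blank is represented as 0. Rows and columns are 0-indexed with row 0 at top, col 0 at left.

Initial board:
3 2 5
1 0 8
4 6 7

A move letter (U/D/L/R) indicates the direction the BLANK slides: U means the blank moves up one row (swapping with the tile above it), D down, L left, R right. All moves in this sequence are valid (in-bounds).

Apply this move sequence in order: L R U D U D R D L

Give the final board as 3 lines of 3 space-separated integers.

Answer: 3 2 5
1 8 7
4 0 6

Derivation:
After move 1 (L):
3 2 5
0 1 8
4 6 7

After move 2 (R):
3 2 5
1 0 8
4 6 7

After move 3 (U):
3 0 5
1 2 8
4 6 7

After move 4 (D):
3 2 5
1 0 8
4 6 7

After move 5 (U):
3 0 5
1 2 8
4 6 7

After move 6 (D):
3 2 5
1 0 8
4 6 7

After move 7 (R):
3 2 5
1 8 0
4 6 7

After move 8 (D):
3 2 5
1 8 7
4 6 0

After move 9 (L):
3 2 5
1 8 7
4 0 6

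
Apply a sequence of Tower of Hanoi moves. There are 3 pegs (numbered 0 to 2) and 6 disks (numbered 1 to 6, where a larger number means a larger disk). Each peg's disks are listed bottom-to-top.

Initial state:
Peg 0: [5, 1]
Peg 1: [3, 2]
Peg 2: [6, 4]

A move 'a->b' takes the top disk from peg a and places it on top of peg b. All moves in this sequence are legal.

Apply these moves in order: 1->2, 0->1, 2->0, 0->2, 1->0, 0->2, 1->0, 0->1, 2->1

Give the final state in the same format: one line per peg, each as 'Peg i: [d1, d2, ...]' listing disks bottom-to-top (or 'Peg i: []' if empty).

Answer: Peg 0: [5]
Peg 1: [3, 1]
Peg 2: [6, 4, 2]

Derivation:
After move 1 (1->2):
Peg 0: [5, 1]
Peg 1: [3]
Peg 2: [6, 4, 2]

After move 2 (0->1):
Peg 0: [5]
Peg 1: [3, 1]
Peg 2: [6, 4, 2]

After move 3 (2->0):
Peg 0: [5, 2]
Peg 1: [3, 1]
Peg 2: [6, 4]

After move 4 (0->2):
Peg 0: [5]
Peg 1: [3, 1]
Peg 2: [6, 4, 2]

After move 5 (1->0):
Peg 0: [5, 1]
Peg 1: [3]
Peg 2: [6, 4, 2]

After move 6 (0->2):
Peg 0: [5]
Peg 1: [3]
Peg 2: [6, 4, 2, 1]

After move 7 (1->0):
Peg 0: [5, 3]
Peg 1: []
Peg 2: [6, 4, 2, 1]

After move 8 (0->1):
Peg 0: [5]
Peg 1: [3]
Peg 2: [6, 4, 2, 1]

After move 9 (2->1):
Peg 0: [5]
Peg 1: [3, 1]
Peg 2: [6, 4, 2]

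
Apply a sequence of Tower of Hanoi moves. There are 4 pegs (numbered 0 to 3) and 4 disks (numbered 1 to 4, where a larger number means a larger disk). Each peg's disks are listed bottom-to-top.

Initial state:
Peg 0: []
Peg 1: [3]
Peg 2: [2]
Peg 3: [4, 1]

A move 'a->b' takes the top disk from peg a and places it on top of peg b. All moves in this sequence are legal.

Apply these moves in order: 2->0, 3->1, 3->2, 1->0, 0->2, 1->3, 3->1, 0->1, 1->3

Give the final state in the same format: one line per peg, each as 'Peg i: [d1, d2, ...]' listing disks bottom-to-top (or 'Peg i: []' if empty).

After move 1 (2->0):
Peg 0: [2]
Peg 1: [3]
Peg 2: []
Peg 3: [4, 1]

After move 2 (3->1):
Peg 0: [2]
Peg 1: [3, 1]
Peg 2: []
Peg 3: [4]

After move 3 (3->2):
Peg 0: [2]
Peg 1: [3, 1]
Peg 2: [4]
Peg 3: []

After move 4 (1->0):
Peg 0: [2, 1]
Peg 1: [3]
Peg 2: [4]
Peg 3: []

After move 5 (0->2):
Peg 0: [2]
Peg 1: [3]
Peg 2: [4, 1]
Peg 3: []

After move 6 (1->3):
Peg 0: [2]
Peg 1: []
Peg 2: [4, 1]
Peg 3: [3]

After move 7 (3->1):
Peg 0: [2]
Peg 1: [3]
Peg 2: [4, 1]
Peg 3: []

After move 8 (0->1):
Peg 0: []
Peg 1: [3, 2]
Peg 2: [4, 1]
Peg 3: []

After move 9 (1->3):
Peg 0: []
Peg 1: [3]
Peg 2: [4, 1]
Peg 3: [2]

Answer: Peg 0: []
Peg 1: [3]
Peg 2: [4, 1]
Peg 3: [2]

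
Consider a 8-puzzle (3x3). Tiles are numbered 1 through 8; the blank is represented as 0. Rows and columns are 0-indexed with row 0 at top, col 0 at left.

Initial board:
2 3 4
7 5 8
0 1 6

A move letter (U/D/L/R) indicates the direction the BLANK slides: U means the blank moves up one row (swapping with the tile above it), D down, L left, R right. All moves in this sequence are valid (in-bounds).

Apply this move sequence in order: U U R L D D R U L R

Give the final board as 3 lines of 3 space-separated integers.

Answer: 2 3 4
7 0 8
1 5 6

Derivation:
After move 1 (U):
2 3 4
0 5 8
7 1 6

After move 2 (U):
0 3 4
2 5 8
7 1 6

After move 3 (R):
3 0 4
2 5 8
7 1 6

After move 4 (L):
0 3 4
2 5 8
7 1 6

After move 5 (D):
2 3 4
0 5 8
7 1 6

After move 6 (D):
2 3 4
7 5 8
0 1 6

After move 7 (R):
2 3 4
7 5 8
1 0 6

After move 8 (U):
2 3 4
7 0 8
1 5 6

After move 9 (L):
2 3 4
0 7 8
1 5 6

After move 10 (R):
2 3 4
7 0 8
1 5 6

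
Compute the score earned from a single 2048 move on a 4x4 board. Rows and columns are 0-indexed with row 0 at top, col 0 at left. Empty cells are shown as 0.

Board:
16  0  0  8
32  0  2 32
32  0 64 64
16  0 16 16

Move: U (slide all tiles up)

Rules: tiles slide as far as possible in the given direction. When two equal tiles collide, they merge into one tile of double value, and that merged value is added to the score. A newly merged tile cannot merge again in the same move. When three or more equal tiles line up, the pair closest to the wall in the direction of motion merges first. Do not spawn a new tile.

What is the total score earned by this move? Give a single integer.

Answer: 64

Derivation:
Slide up:
col 0: [16, 32, 32, 16] -> [16, 64, 16, 0]  score +64 (running 64)
col 1: [0, 0, 0, 0] -> [0, 0, 0, 0]  score +0 (running 64)
col 2: [0, 2, 64, 16] -> [2, 64, 16, 0]  score +0 (running 64)
col 3: [8, 32, 64, 16] -> [8, 32, 64, 16]  score +0 (running 64)
Board after move:
16  0  2  8
64  0 64 32
16  0 16 64
 0  0  0 16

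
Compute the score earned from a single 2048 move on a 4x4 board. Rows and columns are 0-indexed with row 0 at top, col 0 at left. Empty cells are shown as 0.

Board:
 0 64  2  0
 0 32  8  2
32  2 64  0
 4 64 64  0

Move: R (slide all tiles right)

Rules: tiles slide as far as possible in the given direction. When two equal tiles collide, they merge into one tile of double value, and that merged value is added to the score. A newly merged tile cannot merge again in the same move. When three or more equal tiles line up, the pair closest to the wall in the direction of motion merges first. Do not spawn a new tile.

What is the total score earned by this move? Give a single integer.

Answer: 128

Derivation:
Slide right:
row 0: [0, 64, 2, 0] -> [0, 0, 64, 2]  score +0 (running 0)
row 1: [0, 32, 8, 2] -> [0, 32, 8, 2]  score +0 (running 0)
row 2: [32, 2, 64, 0] -> [0, 32, 2, 64]  score +0 (running 0)
row 3: [4, 64, 64, 0] -> [0, 0, 4, 128]  score +128 (running 128)
Board after move:
  0   0  64   2
  0  32   8   2
  0  32   2  64
  0   0   4 128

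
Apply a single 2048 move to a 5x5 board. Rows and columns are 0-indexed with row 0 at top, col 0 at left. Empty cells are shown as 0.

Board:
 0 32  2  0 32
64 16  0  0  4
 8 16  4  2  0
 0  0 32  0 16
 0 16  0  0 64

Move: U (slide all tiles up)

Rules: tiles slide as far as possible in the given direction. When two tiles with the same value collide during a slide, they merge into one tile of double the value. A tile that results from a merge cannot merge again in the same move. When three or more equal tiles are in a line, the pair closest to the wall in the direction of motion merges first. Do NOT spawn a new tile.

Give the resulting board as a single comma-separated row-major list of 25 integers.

Answer: 64, 32, 2, 2, 32, 8, 32, 4, 0, 4, 0, 16, 32, 0, 16, 0, 0, 0, 0, 64, 0, 0, 0, 0, 0

Derivation:
Slide up:
col 0: [0, 64, 8, 0, 0] -> [64, 8, 0, 0, 0]
col 1: [32, 16, 16, 0, 16] -> [32, 32, 16, 0, 0]
col 2: [2, 0, 4, 32, 0] -> [2, 4, 32, 0, 0]
col 3: [0, 0, 2, 0, 0] -> [2, 0, 0, 0, 0]
col 4: [32, 4, 0, 16, 64] -> [32, 4, 16, 64, 0]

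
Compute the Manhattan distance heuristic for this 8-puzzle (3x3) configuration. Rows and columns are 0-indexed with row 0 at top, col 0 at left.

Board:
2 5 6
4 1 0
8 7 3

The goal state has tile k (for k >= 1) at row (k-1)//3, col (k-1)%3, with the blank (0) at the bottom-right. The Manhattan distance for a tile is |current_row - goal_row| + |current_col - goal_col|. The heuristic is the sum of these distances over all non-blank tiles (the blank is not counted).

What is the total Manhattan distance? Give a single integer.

Answer: 9

Derivation:
Tile 2: (0,0)->(0,1) = 1
Tile 5: (0,1)->(1,1) = 1
Tile 6: (0,2)->(1,2) = 1
Tile 4: (1,0)->(1,0) = 0
Tile 1: (1,1)->(0,0) = 2
Tile 8: (2,0)->(2,1) = 1
Tile 7: (2,1)->(2,0) = 1
Tile 3: (2,2)->(0,2) = 2
Sum: 1 + 1 + 1 + 0 + 2 + 1 + 1 + 2 = 9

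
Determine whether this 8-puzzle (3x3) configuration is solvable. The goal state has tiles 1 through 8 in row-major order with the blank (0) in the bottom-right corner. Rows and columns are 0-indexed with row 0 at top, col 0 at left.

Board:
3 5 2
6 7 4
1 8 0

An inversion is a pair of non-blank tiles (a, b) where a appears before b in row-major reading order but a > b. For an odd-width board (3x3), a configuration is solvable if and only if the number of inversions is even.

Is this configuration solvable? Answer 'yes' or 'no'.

Inversions (pairs i<j in row-major order where tile[i] > tile[j] > 0): 11
11 is odd, so the puzzle is not solvable.

Answer: no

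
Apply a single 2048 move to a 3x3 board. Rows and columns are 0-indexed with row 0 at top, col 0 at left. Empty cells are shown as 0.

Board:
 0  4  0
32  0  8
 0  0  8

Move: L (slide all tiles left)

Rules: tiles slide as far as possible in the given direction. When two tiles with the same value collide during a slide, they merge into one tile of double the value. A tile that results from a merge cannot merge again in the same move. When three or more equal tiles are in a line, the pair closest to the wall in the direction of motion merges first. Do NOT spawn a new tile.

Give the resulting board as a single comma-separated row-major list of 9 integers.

Slide left:
row 0: [0, 4, 0] -> [4, 0, 0]
row 1: [32, 0, 8] -> [32, 8, 0]
row 2: [0, 0, 8] -> [8, 0, 0]

Answer: 4, 0, 0, 32, 8, 0, 8, 0, 0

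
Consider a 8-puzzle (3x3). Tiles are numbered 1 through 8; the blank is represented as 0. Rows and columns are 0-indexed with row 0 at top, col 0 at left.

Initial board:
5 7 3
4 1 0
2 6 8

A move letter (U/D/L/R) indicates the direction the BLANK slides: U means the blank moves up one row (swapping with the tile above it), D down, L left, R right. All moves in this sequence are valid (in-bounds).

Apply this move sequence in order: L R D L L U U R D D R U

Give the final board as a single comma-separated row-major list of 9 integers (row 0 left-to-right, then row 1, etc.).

Answer: 7, 1, 3, 5, 2, 0, 4, 6, 8

Derivation:
After move 1 (L):
5 7 3
4 0 1
2 6 8

After move 2 (R):
5 7 3
4 1 0
2 6 8

After move 3 (D):
5 7 3
4 1 8
2 6 0

After move 4 (L):
5 7 3
4 1 8
2 0 6

After move 5 (L):
5 7 3
4 1 8
0 2 6

After move 6 (U):
5 7 3
0 1 8
4 2 6

After move 7 (U):
0 7 3
5 1 8
4 2 6

After move 8 (R):
7 0 3
5 1 8
4 2 6

After move 9 (D):
7 1 3
5 0 8
4 2 6

After move 10 (D):
7 1 3
5 2 8
4 0 6

After move 11 (R):
7 1 3
5 2 8
4 6 0

After move 12 (U):
7 1 3
5 2 0
4 6 8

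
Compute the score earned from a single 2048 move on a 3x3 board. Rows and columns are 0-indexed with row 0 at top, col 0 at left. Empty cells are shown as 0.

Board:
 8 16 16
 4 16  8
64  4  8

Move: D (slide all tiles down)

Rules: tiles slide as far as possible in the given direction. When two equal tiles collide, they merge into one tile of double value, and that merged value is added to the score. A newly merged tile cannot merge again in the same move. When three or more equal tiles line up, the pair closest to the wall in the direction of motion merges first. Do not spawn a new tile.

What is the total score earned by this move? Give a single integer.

Answer: 48

Derivation:
Slide down:
col 0: [8, 4, 64] -> [8, 4, 64]  score +0 (running 0)
col 1: [16, 16, 4] -> [0, 32, 4]  score +32 (running 32)
col 2: [16, 8, 8] -> [0, 16, 16]  score +16 (running 48)
Board after move:
 8  0  0
 4 32 16
64  4 16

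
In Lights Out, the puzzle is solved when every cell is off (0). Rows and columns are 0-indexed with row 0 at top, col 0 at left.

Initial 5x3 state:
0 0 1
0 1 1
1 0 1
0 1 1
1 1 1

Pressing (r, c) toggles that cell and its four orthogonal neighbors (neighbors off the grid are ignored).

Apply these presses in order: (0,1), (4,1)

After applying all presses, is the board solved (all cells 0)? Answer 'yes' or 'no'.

After press 1 at (0,1):
1 1 0
0 0 1
1 0 1
0 1 1
1 1 1

After press 2 at (4,1):
1 1 0
0 0 1
1 0 1
0 0 1
0 0 0

Lights still on: 6

Answer: no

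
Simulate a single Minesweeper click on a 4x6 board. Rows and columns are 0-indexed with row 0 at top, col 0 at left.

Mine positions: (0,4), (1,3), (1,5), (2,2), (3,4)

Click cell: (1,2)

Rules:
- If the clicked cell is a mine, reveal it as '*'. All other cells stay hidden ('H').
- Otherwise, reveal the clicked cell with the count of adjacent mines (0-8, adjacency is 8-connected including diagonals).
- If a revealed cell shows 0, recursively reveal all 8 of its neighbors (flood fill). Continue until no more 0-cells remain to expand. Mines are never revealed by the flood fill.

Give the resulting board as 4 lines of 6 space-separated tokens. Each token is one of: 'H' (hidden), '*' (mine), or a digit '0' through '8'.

H H H H H H
H H 2 H H H
H H H H H H
H H H H H H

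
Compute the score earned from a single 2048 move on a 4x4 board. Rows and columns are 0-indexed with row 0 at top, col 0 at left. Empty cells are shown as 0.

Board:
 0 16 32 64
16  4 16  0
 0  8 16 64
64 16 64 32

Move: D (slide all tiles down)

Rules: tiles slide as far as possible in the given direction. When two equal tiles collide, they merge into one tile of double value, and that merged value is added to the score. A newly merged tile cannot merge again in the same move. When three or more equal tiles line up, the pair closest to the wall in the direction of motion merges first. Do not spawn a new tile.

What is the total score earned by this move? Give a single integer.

Answer: 160

Derivation:
Slide down:
col 0: [0, 16, 0, 64] -> [0, 0, 16, 64]  score +0 (running 0)
col 1: [16, 4, 8, 16] -> [16, 4, 8, 16]  score +0 (running 0)
col 2: [32, 16, 16, 64] -> [0, 32, 32, 64]  score +32 (running 32)
col 3: [64, 0, 64, 32] -> [0, 0, 128, 32]  score +128 (running 160)
Board after move:
  0  16   0   0
  0   4  32   0
 16   8  32 128
 64  16  64  32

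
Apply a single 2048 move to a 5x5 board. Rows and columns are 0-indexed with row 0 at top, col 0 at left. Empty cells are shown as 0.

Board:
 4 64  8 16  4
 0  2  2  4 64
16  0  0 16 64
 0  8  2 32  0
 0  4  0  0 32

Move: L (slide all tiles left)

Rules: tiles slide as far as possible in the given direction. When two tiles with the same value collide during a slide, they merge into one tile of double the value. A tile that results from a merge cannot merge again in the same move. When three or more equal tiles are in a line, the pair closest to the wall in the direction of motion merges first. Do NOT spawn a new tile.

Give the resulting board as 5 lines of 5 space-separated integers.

Slide left:
row 0: [4, 64, 8, 16, 4] -> [4, 64, 8, 16, 4]
row 1: [0, 2, 2, 4, 64] -> [4, 4, 64, 0, 0]
row 2: [16, 0, 0, 16, 64] -> [32, 64, 0, 0, 0]
row 3: [0, 8, 2, 32, 0] -> [8, 2, 32, 0, 0]
row 4: [0, 4, 0, 0, 32] -> [4, 32, 0, 0, 0]

Answer:  4 64  8 16  4
 4  4 64  0  0
32 64  0  0  0
 8  2 32  0  0
 4 32  0  0  0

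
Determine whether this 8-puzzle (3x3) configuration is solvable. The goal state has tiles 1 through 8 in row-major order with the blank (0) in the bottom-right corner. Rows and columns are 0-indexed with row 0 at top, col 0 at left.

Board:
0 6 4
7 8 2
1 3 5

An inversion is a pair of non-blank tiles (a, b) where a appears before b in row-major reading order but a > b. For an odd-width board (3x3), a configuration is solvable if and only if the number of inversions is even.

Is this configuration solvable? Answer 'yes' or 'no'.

Answer: no

Derivation:
Inversions (pairs i<j in row-major order where tile[i] > tile[j] > 0): 17
17 is odd, so the puzzle is not solvable.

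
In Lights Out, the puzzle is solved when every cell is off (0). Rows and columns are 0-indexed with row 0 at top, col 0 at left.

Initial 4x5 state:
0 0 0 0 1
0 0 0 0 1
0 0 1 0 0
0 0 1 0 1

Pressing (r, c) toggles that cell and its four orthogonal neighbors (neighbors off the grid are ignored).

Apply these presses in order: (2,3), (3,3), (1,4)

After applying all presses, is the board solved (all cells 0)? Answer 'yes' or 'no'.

Answer: yes

Derivation:
After press 1 at (2,3):
0 0 0 0 1
0 0 0 1 1
0 0 0 1 1
0 0 1 1 1

After press 2 at (3,3):
0 0 0 0 1
0 0 0 1 1
0 0 0 0 1
0 0 0 0 0

After press 3 at (1,4):
0 0 0 0 0
0 0 0 0 0
0 0 0 0 0
0 0 0 0 0

Lights still on: 0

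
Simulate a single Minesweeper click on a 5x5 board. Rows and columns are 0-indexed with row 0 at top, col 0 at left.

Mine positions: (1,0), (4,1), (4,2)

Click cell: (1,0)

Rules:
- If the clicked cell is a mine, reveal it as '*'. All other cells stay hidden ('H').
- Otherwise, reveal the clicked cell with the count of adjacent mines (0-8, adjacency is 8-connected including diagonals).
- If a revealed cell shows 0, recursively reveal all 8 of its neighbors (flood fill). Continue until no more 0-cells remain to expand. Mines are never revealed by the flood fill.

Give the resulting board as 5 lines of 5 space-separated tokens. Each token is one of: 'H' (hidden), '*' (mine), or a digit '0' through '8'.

H H H H H
* H H H H
H H H H H
H H H H H
H H H H H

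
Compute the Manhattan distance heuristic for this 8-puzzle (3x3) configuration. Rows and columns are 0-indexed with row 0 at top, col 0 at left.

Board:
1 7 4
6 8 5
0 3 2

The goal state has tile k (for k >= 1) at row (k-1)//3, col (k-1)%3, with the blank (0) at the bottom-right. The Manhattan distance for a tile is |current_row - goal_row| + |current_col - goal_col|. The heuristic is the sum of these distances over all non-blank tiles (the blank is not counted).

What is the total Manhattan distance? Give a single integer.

Answer: 16

Derivation:
Tile 1: (0,0)->(0,0) = 0
Tile 7: (0,1)->(2,0) = 3
Tile 4: (0,2)->(1,0) = 3
Tile 6: (1,0)->(1,2) = 2
Tile 8: (1,1)->(2,1) = 1
Tile 5: (1,2)->(1,1) = 1
Tile 3: (2,1)->(0,2) = 3
Tile 2: (2,2)->(0,1) = 3
Sum: 0 + 3 + 3 + 2 + 1 + 1 + 3 + 3 = 16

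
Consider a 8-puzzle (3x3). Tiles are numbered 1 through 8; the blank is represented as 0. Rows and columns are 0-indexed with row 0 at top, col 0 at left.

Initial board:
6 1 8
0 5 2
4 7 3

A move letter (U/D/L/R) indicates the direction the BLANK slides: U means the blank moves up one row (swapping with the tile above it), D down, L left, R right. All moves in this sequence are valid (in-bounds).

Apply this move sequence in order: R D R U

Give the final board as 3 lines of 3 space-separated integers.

After move 1 (R):
6 1 8
5 0 2
4 7 3

After move 2 (D):
6 1 8
5 7 2
4 0 3

After move 3 (R):
6 1 8
5 7 2
4 3 0

After move 4 (U):
6 1 8
5 7 0
4 3 2

Answer: 6 1 8
5 7 0
4 3 2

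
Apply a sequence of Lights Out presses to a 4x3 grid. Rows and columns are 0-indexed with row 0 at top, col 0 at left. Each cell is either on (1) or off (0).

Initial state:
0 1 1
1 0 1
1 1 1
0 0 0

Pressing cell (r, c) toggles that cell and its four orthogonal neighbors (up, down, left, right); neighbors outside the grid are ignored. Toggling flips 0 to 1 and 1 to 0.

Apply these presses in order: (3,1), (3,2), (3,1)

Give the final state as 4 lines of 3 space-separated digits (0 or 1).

After press 1 at (3,1):
0 1 1
1 0 1
1 0 1
1 1 1

After press 2 at (3,2):
0 1 1
1 0 1
1 0 0
1 0 0

After press 3 at (3,1):
0 1 1
1 0 1
1 1 0
0 1 1

Answer: 0 1 1
1 0 1
1 1 0
0 1 1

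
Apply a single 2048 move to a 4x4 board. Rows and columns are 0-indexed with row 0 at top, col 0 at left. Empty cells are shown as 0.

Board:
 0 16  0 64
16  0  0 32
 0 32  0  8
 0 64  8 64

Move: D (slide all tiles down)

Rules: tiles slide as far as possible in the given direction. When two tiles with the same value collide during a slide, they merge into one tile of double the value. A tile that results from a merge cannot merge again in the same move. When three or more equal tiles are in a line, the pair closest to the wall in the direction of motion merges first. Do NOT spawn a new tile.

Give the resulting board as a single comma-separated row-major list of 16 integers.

Answer: 0, 0, 0, 64, 0, 16, 0, 32, 0, 32, 0, 8, 16, 64, 8, 64

Derivation:
Slide down:
col 0: [0, 16, 0, 0] -> [0, 0, 0, 16]
col 1: [16, 0, 32, 64] -> [0, 16, 32, 64]
col 2: [0, 0, 0, 8] -> [0, 0, 0, 8]
col 3: [64, 32, 8, 64] -> [64, 32, 8, 64]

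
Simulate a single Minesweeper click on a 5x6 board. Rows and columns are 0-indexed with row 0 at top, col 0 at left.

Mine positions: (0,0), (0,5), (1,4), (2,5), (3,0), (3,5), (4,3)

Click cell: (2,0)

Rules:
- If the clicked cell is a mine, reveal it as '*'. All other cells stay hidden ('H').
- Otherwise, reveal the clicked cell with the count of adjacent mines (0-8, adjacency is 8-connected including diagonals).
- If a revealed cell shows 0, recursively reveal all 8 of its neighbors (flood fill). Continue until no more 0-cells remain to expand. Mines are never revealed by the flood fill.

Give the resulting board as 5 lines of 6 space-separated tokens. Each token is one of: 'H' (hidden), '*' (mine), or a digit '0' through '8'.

H H H H H H
H H H H H H
1 H H H H H
H H H H H H
H H H H H H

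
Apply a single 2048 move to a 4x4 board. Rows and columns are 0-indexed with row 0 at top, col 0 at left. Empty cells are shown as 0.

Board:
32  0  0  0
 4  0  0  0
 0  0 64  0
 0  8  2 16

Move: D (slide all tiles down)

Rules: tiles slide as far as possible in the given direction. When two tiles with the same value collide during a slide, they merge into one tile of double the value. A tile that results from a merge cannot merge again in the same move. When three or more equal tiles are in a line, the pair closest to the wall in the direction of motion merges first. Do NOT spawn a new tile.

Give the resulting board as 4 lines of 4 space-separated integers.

Slide down:
col 0: [32, 4, 0, 0] -> [0, 0, 32, 4]
col 1: [0, 0, 0, 8] -> [0, 0, 0, 8]
col 2: [0, 0, 64, 2] -> [0, 0, 64, 2]
col 3: [0, 0, 0, 16] -> [0, 0, 0, 16]

Answer:  0  0  0  0
 0  0  0  0
32  0 64  0
 4  8  2 16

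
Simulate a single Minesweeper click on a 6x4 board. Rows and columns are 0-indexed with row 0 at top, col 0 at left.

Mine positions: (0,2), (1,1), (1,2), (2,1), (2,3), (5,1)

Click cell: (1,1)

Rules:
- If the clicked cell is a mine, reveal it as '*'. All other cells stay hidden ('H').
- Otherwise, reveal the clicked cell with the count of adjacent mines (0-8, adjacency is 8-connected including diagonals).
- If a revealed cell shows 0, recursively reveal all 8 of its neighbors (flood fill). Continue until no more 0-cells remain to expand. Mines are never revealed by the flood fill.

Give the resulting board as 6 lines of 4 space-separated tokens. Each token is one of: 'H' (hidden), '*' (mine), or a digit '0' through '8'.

H H H H
H * H H
H H H H
H H H H
H H H H
H H H H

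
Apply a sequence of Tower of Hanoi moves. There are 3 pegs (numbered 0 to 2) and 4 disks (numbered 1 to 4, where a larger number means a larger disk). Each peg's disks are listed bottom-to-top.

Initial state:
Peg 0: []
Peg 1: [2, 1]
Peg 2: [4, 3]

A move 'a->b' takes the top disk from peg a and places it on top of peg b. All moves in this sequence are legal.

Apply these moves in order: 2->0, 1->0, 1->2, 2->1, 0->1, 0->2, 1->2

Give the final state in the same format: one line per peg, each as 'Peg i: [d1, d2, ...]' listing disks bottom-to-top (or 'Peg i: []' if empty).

Answer: Peg 0: []
Peg 1: [2]
Peg 2: [4, 3, 1]

Derivation:
After move 1 (2->0):
Peg 0: [3]
Peg 1: [2, 1]
Peg 2: [4]

After move 2 (1->0):
Peg 0: [3, 1]
Peg 1: [2]
Peg 2: [4]

After move 3 (1->2):
Peg 0: [3, 1]
Peg 1: []
Peg 2: [4, 2]

After move 4 (2->1):
Peg 0: [3, 1]
Peg 1: [2]
Peg 2: [4]

After move 5 (0->1):
Peg 0: [3]
Peg 1: [2, 1]
Peg 2: [4]

After move 6 (0->2):
Peg 0: []
Peg 1: [2, 1]
Peg 2: [4, 3]

After move 7 (1->2):
Peg 0: []
Peg 1: [2]
Peg 2: [4, 3, 1]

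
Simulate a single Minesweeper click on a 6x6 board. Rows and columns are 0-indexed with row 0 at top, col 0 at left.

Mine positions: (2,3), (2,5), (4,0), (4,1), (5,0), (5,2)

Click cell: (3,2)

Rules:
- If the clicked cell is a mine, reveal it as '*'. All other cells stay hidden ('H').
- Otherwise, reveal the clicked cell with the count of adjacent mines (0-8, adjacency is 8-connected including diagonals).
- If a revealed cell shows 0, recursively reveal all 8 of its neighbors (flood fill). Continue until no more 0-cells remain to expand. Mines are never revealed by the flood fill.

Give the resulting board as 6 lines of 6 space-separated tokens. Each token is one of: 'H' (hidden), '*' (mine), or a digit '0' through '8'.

H H H H H H
H H H H H H
H H H H H H
H H 2 H H H
H H H H H H
H H H H H H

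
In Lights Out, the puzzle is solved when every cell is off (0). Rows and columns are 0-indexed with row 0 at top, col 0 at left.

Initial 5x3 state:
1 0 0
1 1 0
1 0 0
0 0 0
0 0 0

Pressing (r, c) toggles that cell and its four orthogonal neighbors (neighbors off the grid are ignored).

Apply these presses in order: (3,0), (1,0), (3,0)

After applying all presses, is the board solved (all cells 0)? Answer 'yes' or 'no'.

After press 1 at (3,0):
1 0 0
1 1 0
0 0 0
1 1 0
1 0 0

After press 2 at (1,0):
0 0 0
0 0 0
1 0 0
1 1 0
1 0 0

After press 3 at (3,0):
0 0 0
0 0 0
0 0 0
0 0 0
0 0 0

Lights still on: 0

Answer: yes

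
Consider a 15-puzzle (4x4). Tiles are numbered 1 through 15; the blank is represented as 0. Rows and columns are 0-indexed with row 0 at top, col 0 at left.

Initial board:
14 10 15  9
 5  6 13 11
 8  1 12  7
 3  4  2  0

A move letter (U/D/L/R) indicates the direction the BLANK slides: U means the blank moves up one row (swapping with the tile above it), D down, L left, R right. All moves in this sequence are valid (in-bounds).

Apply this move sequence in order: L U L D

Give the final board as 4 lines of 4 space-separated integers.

After move 1 (L):
14 10 15  9
 5  6 13 11
 8  1 12  7
 3  4  0  2

After move 2 (U):
14 10 15  9
 5  6 13 11
 8  1  0  7
 3  4 12  2

After move 3 (L):
14 10 15  9
 5  6 13 11
 8  0  1  7
 3  4 12  2

After move 4 (D):
14 10 15  9
 5  6 13 11
 8  4  1  7
 3  0 12  2

Answer: 14 10 15  9
 5  6 13 11
 8  4  1  7
 3  0 12  2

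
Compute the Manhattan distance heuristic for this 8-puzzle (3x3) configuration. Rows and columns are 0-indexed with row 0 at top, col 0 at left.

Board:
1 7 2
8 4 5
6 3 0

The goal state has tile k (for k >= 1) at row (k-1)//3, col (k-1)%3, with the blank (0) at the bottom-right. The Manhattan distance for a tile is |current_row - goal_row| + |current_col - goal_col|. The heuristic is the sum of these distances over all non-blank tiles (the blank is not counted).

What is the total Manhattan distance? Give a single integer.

Tile 1: at (0,0), goal (0,0), distance |0-0|+|0-0| = 0
Tile 7: at (0,1), goal (2,0), distance |0-2|+|1-0| = 3
Tile 2: at (0,2), goal (0,1), distance |0-0|+|2-1| = 1
Tile 8: at (1,0), goal (2,1), distance |1-2|+|0-1| = 2
Tile 4: at (1,1), goal (1,0), distance |1-1|+|1-0| = 1
Tile 5: at (1,2), goal (1,1), distance |1-1|+|2-1| = 1
Tile 6: at (2,0), goal (1,2), distance |2-1|+|0-2| = 3
Tile 3: at (2,1), goal (0,2), distance |2-0|+|1-2| = 3
Sum: 0 + 3 + 1 + 2 + 1 + 1 + 3 + 3 = 14

Answer: 14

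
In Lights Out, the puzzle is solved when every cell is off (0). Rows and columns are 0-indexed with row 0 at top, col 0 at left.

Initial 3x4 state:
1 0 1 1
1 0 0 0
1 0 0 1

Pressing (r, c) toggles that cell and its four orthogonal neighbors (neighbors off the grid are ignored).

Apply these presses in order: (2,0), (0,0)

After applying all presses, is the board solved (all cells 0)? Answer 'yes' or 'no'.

Answer: no

Derivation:
After press 1 at (2,0):
1 0 1 1
0 0 0 0
0 1 0 1

After press 2 at (0,0):
0 1 1 1
1 0 0 0
0 1 0 1

Lights still on: 6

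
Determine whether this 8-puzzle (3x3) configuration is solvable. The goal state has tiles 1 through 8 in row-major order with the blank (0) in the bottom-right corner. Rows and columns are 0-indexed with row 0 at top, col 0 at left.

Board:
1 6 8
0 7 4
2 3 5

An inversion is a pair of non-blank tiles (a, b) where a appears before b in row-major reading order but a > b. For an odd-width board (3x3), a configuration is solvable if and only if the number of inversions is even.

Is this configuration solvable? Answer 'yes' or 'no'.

Inversions (pairs i<j in row-major order where tile[i] > tile[j] > 0): 15
15 is odd, so the puzzle is not solvable.

Answer: no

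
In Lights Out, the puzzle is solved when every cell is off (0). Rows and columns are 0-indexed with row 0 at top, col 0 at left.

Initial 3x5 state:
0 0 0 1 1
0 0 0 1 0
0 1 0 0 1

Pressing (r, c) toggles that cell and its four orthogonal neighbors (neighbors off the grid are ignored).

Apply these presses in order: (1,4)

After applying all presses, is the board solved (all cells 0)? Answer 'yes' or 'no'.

Answer: no

Derivation:
After press 1 at (1,4):
0 0 0 1 0
0 0 0 0 1
0 1 0 0 0

Lights still on: 3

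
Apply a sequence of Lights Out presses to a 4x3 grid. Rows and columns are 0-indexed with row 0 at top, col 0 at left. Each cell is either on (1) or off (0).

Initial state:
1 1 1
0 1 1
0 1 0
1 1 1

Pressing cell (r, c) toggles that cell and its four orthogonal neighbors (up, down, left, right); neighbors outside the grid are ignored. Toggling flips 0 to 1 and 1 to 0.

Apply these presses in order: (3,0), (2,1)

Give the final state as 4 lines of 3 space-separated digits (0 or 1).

After press 1 at (3,0):
1 1 1
0 1 1
1 1 0
0 0 1

After press 2 at (2,1):
1 1 1
0 0 1
0 0 1
0 1 1

Answer: 1 1 1
0 0 1
0 0 1
0 1 1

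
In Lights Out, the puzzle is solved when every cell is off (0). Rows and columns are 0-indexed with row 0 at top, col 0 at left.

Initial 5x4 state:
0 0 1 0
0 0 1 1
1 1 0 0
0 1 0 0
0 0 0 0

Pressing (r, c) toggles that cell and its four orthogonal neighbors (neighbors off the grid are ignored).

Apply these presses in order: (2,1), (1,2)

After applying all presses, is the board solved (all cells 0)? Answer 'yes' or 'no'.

Answer: yes

Derivation:
After press 1 at (2,1):
0 0 1 0
0 1 1 1
0 0 1 0
0 0 0 0
0 0 0 0

After press 2 at (1,2):
0 0 0 0
0 0 0 0
0 0 0 0
0 0 0 0
0 0 0 0

Lights still on: 0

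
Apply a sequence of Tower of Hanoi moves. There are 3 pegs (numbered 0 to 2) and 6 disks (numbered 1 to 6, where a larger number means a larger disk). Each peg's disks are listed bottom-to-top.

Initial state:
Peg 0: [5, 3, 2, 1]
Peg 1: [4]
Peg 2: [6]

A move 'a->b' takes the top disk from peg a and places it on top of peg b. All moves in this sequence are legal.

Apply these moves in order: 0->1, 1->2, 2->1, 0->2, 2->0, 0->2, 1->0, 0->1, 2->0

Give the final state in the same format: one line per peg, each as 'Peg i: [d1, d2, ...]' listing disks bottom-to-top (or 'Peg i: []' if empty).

Answer: Peg 0: [5, 3, 2]
Peg 1: [4, 1]
Peg 2: [6]

Derivation:
After move 1 (0->1):
Peg 0: [5, 3, 2]
Peg 1: [4, 1]
Peg 2: [6]

After move 2 (1->2):
Peg 0: [5, 3, 2]
Peg 1: [4]
Peg 2: [6, 1]

After move 3 (2->1):
Peg 0: [5, 3, 2]
Peg 1: [4, 1]
Peg 2: [6]

After move 4 (0->2):
Peg 0: [5, 3]
Peg 1: [4, 1]
Peg 2: [6, 2]

After move 5 (2->0):
Peg 0: [5, 3, 2]
Peg 1: [4, 1]
Peg 2: [6]

After move 6 (0->2):
Peg 0: [5, 3]
Peg 1: [4, 1]
Peg 2: [6, 2]

After move 7 (1->0):
Peg 0: [5, 3, 1]
Peg 1: [4]
Peg 2: [6, 2]

After move 8 (0->1):
Peg 0: [5, 3]
Peg 1: [4, 1]
Peg 2: [6, 2]

After move 9 (2->0):
Peg 0: [5, 3, 2]
Peg 1: [4, 1]
Peg 2: [6]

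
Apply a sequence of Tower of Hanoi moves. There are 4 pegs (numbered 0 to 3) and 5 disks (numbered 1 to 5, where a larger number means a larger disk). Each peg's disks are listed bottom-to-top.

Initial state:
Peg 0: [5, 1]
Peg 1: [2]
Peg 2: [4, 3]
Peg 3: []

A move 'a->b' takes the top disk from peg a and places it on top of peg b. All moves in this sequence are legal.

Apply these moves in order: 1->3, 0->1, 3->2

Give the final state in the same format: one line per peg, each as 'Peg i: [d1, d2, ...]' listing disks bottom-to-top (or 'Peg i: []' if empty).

After move 1 (1->3):
Peg 0: [5, 1]
Peg 1: []
Peg 2: [4, 3]
Peg 3: [2]

After move 2 (0->1):
Peg 0: [5]
Peg 1: [1]
Peg 2: [4, 3]
Peg 3: [2]

After move 3 (3->2):
Peg 0: [5]
Peg 1: [1]
Peg 2: [4, 3, 2]
Peg 3: []

Answer: Peg 0: [5]
Peg 1: [1]
Peg 2: [4, 3, 2]
Peg 3: []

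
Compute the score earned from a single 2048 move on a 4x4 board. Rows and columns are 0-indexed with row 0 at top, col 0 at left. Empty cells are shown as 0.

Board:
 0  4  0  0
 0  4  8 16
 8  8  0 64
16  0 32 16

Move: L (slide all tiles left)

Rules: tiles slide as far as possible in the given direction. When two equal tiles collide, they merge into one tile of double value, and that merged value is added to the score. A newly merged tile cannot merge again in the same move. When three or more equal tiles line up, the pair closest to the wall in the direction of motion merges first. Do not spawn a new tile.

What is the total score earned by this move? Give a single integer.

Slide left:
row 0: [0, 4, 0, 0] -> [4, 0, 0, 0]  score +0 (running 0)
row 1: [0, 4, 8, 16] -> [4, 8, 16, 0]  score +0 (running 0)
row 2: [8, 8, 0, 64] -> [16, 64, 0, 0]  score +16 (running 16)
row 3: [16, 0, 32, 16] -> [16, 32, 16, 0]  score +0 (running 16)
Board after move:
 4  0  0  0
 4  8 16  0
16 64  0  0
16 32 16  0

Answer: 16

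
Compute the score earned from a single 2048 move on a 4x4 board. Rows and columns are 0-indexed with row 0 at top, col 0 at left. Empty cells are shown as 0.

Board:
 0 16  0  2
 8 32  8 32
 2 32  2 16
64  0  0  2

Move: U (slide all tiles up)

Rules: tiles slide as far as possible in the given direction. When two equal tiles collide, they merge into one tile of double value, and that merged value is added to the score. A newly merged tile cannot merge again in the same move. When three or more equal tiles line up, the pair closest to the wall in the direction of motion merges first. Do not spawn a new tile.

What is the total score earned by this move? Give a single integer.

Slide up:
col 0: [0, 8, 2, 64] -> [8, 2, 64, 0]  score +0 (running 0)
col 1: [16, 32, 32, 0] -> [16, 64, 0, 0]  score +64 (running 64)
col 2: [0, 8, 2, 0] -> [8, 2, 0, 0]  score +0 (running 64)
col 3: [2, 32, 16, 2] -> [2, 32, 16, 2]  score +0 (running 64)
Board after move:
 8 16  8  2
 2 64  2 32
64  0  0 16
 0  0  0  2

Answer: 64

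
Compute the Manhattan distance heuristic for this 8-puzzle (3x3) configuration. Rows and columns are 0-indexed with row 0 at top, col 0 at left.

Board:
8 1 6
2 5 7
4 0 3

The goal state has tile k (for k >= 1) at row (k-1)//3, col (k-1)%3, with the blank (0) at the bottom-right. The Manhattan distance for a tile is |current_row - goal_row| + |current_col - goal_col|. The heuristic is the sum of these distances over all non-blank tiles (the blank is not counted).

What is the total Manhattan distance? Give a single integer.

Tile 8: (0,0)->(2,1) = 3
Tile 1: (0,1)->(0,0) = 1
Tile 6: (0,2)->(1,2) = 1
Tile 2: (1,0)->(0,1) = 2
Tile 5: (1,1)->(1,1) = 0
Tile 7: (1,2)->(2,0) = 3
Tile 4: (2,0)->(1,0) = 1
Tile 3: (2,2)->(0,2) = 2
Sum: 3 + 1 + 1 + 2 + 0 + 3 + 1 + 2 = 13

Answer: 13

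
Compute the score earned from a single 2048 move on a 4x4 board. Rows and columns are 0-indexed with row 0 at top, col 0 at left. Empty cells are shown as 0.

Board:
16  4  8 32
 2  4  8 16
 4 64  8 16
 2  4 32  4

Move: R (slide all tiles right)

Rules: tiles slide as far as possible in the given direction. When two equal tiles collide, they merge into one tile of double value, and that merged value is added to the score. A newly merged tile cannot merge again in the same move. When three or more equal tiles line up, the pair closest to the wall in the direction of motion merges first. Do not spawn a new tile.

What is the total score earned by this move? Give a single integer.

Answer: 0

Derivation:
Slide right:
row 0: [16, 4, 8, 32] -> [16, 4, 8, 32]  score +0 (running 0)
row 1: [2, 4, 8, 16] -> [2, 4, 8, 16]  score +0 (running 0)
row 2: [4, 64, 8, 16] -> [4, 64, 8, 16]  score +0 (running 0)
row 3: [2, 4, 32, 4] -> [2, 4, 32, 4]  score +0 (running 0)
Board after move:
16  4  8 32
 2  4  8 16
 4 64  8 16
 2  4 32  4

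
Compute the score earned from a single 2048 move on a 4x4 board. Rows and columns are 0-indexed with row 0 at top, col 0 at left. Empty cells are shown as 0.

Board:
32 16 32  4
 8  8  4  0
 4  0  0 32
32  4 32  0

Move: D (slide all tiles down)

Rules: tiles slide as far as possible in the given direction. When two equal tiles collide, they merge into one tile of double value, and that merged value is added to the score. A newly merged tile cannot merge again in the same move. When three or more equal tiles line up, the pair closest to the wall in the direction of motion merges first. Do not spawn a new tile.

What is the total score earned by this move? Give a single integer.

Slide down:
col 0: [32, 8, 4, 32] -> [32, 8, 4, 32]  score +0 (running 0)
col 1: [16, 8, 0, 4] -> [0, 16, 8, 4]  score +0 (running 0)
col 2: [32, 4, 0, 32] -> [0, 32, 4, 32]  score +0 (running 0)
col 3: [4, 0, 32, 0] -> [0, 0, 4, 32]  score +0 (running 0)
Board after move:
32  0  0  0
 8 16 32  0
 4  8  4  4
32  4 32 32

Answer: 0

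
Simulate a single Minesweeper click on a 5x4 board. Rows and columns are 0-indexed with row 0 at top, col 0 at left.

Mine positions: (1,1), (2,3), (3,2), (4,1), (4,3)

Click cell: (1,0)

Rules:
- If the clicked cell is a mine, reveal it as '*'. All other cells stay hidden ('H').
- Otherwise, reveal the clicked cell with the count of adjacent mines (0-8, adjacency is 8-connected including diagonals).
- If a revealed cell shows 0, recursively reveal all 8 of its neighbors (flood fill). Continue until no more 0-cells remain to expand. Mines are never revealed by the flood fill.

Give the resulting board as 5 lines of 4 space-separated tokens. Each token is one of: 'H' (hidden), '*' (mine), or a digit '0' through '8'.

H H H H
1 H H H
H H H H
H H H H
H H H H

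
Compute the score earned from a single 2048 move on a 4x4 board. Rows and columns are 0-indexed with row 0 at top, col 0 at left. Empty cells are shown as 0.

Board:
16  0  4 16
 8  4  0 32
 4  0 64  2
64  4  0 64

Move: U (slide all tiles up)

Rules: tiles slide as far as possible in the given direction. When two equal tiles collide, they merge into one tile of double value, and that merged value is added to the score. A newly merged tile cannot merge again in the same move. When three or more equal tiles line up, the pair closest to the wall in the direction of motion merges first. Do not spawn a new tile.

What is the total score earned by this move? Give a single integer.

Answer: 8

Derivation:
Slide up:
col 0: [16, 8, 4, 64] -> [16, 8, 4, 64]  score +0 (running 0)
col 1: [0, 4, 0, 4] -> [8, 0, 0, 0]  score +8 (running 8)
col 2: [4, 0, 64, 0] -> [4, 64, 0, 0]  score +0 (running 8)
col 3: [16, 32, 2, 64] -> [16, 32, 2, 64]  score +0 (running 8)
Board after move:
16  8  4 16
 8  0 64 32
 4  0  0  2
64  0  0 64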